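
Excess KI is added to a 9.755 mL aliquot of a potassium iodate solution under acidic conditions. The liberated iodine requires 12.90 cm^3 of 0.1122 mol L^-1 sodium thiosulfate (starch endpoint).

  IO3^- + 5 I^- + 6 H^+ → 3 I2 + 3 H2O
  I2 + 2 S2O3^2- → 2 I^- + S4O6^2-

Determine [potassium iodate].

n(S2O3^2-) = 0.01290 × 0.1122 = 1.447 × 10^-3 mol
n(I2) = n(S2O3^2-)/2 = 7.237 × 10^-4 mol
From the 1:3 ratio, n(IO3^-) in the aliquot = 1/3 × 7.237 × 10^-4 = 2.412 × 10^-4 mol
[IO3^-] = 2.412 × 10^-4 / 0.009755 = 0.02473 mol/L

0.02473 mol/L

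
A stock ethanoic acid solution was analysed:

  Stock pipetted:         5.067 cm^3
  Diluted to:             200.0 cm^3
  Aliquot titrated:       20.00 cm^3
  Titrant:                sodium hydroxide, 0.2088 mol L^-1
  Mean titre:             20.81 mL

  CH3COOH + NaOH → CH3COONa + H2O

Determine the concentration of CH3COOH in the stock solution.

n(NaOH) = 0.02081 × 0.2088 = 4.345 × 10^-3 mol
n(CH3COOH) in the aliquot = 4.345 × 10^-3 mol (1:1 ratio)
[CH3COOH]_dilute = 4.345 × 10^-3 / 0.02000 = 0.2173 mol/L
Dilution factor = 200.0 / 5.067 = 39.47
[CH3COOH]_stock = 0.2173 × 39.47 = 8.575 mol/L

8.575 mol/L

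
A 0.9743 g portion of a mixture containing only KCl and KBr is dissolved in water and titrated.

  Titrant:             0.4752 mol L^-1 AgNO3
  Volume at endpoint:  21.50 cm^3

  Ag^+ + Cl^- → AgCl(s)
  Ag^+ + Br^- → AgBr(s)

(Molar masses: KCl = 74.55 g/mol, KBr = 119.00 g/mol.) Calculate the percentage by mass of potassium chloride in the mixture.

n(AgNO3) = 0.02150 × 0.4752 = 0.01022 mol
Let x = n(KCl), y = n(KBr).
Titrant: 1x + 1y = 0.01022;  mass: 74.55x + 119.00y = 0.9743
Solving, x = 5.433 × 10^-3 mol, y = 4.784 × 10^-3 mol
mass of KCl = 5.433 × 10^-3 × 74.55 = 0.4050 g
% KCl = 0.4050 / 0.9743 × 100 = 41.57 %

41.57 %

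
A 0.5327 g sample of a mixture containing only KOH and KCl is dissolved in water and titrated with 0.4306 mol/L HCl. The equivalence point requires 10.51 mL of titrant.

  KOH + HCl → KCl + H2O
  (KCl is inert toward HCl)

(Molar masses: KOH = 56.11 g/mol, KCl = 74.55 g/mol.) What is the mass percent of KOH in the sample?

47.67 %

n(HCl) = 0.01051 × 0.4306 = 4.526 × 10^-3 mol
Let x = n(KOH), y = n(KCl).
Titrant: 1x = 4.526 × 10^-3;  mass: 56.11x + 74.55y = 0.5327
Solving, x = 4.526 × 10^-3 mol, y = 3.739 × 10^-3 mol
mass of KOH = 4.526 × 10^-3 × 56.11 = 0.2539 g
% KOH = 0.2539 / 0.5327 × 100 = 47.67 %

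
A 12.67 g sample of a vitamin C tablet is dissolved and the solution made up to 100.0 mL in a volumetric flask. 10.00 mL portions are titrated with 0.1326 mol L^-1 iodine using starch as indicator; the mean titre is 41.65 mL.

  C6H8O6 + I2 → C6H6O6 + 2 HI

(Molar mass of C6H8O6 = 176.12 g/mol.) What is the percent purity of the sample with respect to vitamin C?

n(I2) per titration = 0.04165 × 0.1326 = 5.523 × 10^-3 mol
n(C6H8O6) in each aliquot = 5.523 × 10^-3 mol (1:1 ratio)
n(C6H8O6) in the whole flask = 5.523 × 10^-3 × 100.0/10.00 = 0.05523 mol
mass of C6H8O6 = 0.05523 × 176.12 = 9.727 g
% C6H8O6 = 9.727 / 12.67 × 100 = 76.77 %

76.77 %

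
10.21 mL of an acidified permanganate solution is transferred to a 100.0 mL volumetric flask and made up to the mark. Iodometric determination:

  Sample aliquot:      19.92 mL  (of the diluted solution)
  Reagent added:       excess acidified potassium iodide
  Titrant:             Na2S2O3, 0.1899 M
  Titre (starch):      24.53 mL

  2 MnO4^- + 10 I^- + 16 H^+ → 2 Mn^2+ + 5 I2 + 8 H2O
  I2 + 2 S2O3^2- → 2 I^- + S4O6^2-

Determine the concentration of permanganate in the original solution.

n(S2O3^2-) = 0.02453 × 0.1899 = 4.658 × 10^-3 mol
n(I2) = n(S2O3^2-)/2 = 2.329 × 10^-3 mol
From the 2:5 ratio, n(MnO4^-) in the aliquot = 2/5 × 2.329 × 10^-3 = 9.316 × 10^-4 mol
[MnO4^-]_dilute = 9.316 × 10^-4 / 0.01992 = 0.04677 mol/L
[MnO4^-]_original = 0.04677 × 100.0/10.21 = 0.4581 mol/L

0.4581 M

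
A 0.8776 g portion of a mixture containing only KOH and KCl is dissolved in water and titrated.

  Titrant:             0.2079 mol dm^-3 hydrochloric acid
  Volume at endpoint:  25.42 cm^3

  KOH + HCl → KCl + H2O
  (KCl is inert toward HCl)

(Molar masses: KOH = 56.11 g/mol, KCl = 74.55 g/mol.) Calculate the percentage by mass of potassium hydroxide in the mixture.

n(HCl) = 0.02542 × 0.2079 = 5.285 × 10^-3 mol
Let x = n(KOH), y = n(KCl).
Titrant: 1x = 5.285 × 10^-3;  mass: 56.11x + 74.55y = 0.8776
Solving, x = 5.285 × 10^-3 mol, y = 7.794 × 10^-3 mol
mass of KOH = 5.285 × 10^-3 × 56.11 = 0.2965 g
% KOH = 0.2965 / 0.8776 × 100 = 33.79 %

33.79 %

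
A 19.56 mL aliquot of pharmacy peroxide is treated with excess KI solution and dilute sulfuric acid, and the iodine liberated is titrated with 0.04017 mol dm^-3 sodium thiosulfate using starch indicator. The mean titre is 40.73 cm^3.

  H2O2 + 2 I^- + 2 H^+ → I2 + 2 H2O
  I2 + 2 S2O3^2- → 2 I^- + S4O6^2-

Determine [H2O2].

0.04182 mol/L

n(S2O3^2-) = 0.04073 × 0.04017 = 1.636 × 10^-3 mol
n(I2) = n(S2O3^2-)/2 = 8.181 × 10^-4 mol
n(H2O2) in the aliquot = 8.181 × 10^-4 mol (1:1 ratio)
[H2O2] = 8.181 × 10^-4 / 0.01956 = 0.04182 mol/L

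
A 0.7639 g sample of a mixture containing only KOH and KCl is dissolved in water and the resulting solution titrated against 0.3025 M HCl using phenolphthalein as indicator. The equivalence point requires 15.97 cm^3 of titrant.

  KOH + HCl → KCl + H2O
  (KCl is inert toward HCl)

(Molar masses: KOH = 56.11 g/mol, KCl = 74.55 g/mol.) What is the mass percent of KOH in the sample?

35.48 %

n(HCl) = 0.01597 × 0.3025 = 4.831 × 10^-3 mol
Let x = n(KOH), y = n(KCl).
Titrant: 1x = 4.831 × 10^-3;  mass: 56.11x + 74.55y = 0.7639
Solving, x = 4.831 × 10^-3 mol, y = 6.611 × 10^-3 mol
mass of KOH = 4.831 × 10^-3 × 56.11 = 0.2711 g
% KOH = 0.2711 / 0.7639 × 100 = 35.48 %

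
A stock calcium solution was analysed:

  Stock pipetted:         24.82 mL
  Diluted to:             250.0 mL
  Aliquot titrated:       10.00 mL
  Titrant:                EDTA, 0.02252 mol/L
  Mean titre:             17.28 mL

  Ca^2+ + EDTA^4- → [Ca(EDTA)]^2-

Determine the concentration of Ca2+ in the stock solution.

n(EDTA) = 0.01728 × 0.02252 = 3.891 × 10^-4 mol
n(Ca2+) in the aliquot = 3.891 × 10^-4 mol (1:1 ratio)
[Ca2+]_dilute = 3.891 × 10^-4 / 0.01000 = 0.03891 mol/L
Dilution factor = 250.0 / 24.82 = 10.07
[Ca2+]_stock = 0.03891 × 10.07 = 0.3920 mol/L

0.3920 mol/L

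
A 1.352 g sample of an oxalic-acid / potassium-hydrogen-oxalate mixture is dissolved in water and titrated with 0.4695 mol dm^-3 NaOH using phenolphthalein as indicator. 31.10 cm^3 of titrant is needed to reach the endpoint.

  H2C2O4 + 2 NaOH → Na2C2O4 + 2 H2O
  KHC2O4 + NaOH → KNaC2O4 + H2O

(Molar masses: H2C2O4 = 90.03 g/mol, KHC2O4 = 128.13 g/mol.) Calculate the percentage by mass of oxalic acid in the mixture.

n(NaOH) = 0.03110 × 0.4695 = 0.01460 mol
Let x = n(H2C2O4), y = n(KHC2O4).
Titrant: 2x + 1y = 0.01460;  mass: 90.03x + 128.13y = 1.352
Solving, x = 3.121 × 10^-3 mol, y = 8.358 × 10^-3 mol
mass of H2C2O4 = 3.121 × 10^-3 × 90.03 = 0.2810 g
% H2C2O4 = 0.2810 / 1.352 × 100 = 20.79 %

20.79 %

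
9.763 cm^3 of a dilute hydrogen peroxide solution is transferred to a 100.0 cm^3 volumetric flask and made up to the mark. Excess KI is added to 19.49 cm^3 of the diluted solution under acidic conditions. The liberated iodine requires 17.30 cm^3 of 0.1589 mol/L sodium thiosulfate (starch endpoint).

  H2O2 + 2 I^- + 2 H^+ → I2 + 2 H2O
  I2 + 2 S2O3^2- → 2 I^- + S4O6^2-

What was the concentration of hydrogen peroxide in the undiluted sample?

0.7223 mol/L

n(S2O3^2-) = 0.01730 × 0.1589 = 2.749 × 10^-3 mol
n(I2) = n(S2O3^2-)/2 = 1.374 × 10^-3 mol
n(H2O2) in the aliquot = 1.374 × 10^-3 mol (1:1 ratio)
[H2O2]_dilute = 1.374 × 10^-3 / 0.01949 = 0.07052 mol/L
[H2O2]_original = 0.07052 × 100.0/9.763 = 0.7223 mol/L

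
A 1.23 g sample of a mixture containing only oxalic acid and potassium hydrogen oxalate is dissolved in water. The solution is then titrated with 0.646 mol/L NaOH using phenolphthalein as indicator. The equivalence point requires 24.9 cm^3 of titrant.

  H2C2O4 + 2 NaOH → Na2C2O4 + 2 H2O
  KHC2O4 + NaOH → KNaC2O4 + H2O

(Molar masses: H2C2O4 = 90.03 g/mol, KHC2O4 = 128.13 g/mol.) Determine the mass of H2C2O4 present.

0.450 g

n(NaOH) = 0.0249 × 0.646 = 0.0161 mol
Let x = n(H2C2O4), y = n(KHC2O4).
Titrant: 2x + 1y = 0.0161;  mass: 90.03x + 128.13y = 1.23
Solving, x = 5.00 × 10^-3 mol, y = 6.09 × 10^-3 mol
mass of H2C2O4 = 5.00 × 10^-3 × 90.03 = 0.450 g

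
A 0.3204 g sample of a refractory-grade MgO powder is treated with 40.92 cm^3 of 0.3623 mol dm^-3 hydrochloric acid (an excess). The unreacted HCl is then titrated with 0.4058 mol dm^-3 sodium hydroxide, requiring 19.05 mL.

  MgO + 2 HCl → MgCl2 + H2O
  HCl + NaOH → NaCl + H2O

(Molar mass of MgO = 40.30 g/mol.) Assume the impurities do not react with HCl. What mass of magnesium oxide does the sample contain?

n(HCl) added = 0.04092 × 0.3623 = 0.01483 mol
n(NaOH) used in back-titration = 0.01905 × 0.4058 = 7.730 × 10^-3 mol
n(HCl) left over = 7.730 × 10^-3 mol (1:1 ratio)
n(HCl) consumed by analyte = 0.01483 − 7.730 × 10^-3 = 7.095 × 10^-3 mol
From the 1:2 ratio, n(MgO) = 1/2 × 7.095 × 10^-3 = 3.547 × 10^-3 mol
mass of MgO = 3.547 × 10^-3 × 40.30 = 0.1430 g

0.1430 g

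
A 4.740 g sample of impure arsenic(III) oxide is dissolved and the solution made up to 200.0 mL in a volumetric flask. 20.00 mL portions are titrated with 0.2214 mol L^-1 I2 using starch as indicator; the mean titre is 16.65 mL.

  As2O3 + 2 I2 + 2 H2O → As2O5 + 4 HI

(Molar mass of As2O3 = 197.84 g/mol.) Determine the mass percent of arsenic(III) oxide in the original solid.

76.93 %

n(I2) per titration = 0.01665 × 0.2214 = 3.686 × 10^-3 mol
From the 1:2 ratio, n(As2O3) in each aliquot = 1/2 × 3.686 × 10^-3 = 1.843 × 10^-3 mol
n(As2O3) in the whole flask = 1.843 × 10^-3 × 200.0/20.00 = 0.01843 mol
mass of As2O3 = 0.01843 × 197.84 = 3.646 g
% As2O3 = 3.646 / 4.740 × 100 = 76.93 %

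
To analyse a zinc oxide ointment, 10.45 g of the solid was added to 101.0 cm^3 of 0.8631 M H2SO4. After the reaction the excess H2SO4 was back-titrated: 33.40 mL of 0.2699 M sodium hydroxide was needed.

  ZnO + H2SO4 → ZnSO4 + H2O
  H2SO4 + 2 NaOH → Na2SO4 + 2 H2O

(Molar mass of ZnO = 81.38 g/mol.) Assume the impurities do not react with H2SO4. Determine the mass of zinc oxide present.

n(H2SO4) added = 0.1010 × 0.8631 = 0.08717 mol
n(NaOH) used in back-titration = 0.03340 × 0.2699 = 9.015 × 10^-3 mol
From the 1:2 ratio, n(H2SO4) left over = 1/2 × 9.015 × 10^-3 = 4.507 × 10^-3 mol
n(H2SO4) consumed by analyte = 0.08717 − 4.507 × 10^-3 = 0.08267 mol
n(ZnO) = 0.08267 mol (1:1 ratio)
mass of ZnO = 0.08267 × 81.38 = 6.727 g

6.727 g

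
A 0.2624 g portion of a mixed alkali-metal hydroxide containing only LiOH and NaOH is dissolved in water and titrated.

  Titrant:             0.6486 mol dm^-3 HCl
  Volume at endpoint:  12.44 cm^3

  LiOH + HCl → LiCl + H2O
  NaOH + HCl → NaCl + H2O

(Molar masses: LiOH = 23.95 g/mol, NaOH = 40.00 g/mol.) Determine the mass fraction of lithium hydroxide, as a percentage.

n(HCl) = 0.01244 × 0.6486 = 8.069 × 10^-3 mol
Let x = n(LiOH), y = n(NaOH).
Titrant: 1x + 1y = 8.069 × 10^-3;  mass: 23.95x + 40.00y = 0.2624
Solving, x = 3.760 × 10^-3 mol, y = 4.309 × 10^-3 mol
mass of LiOH = 3.760 × 10^-3 × 23.95 = 0.09005 g
% LiOH = 0.09005 / 0.2624 × 100 = 34.32 %

34.32 %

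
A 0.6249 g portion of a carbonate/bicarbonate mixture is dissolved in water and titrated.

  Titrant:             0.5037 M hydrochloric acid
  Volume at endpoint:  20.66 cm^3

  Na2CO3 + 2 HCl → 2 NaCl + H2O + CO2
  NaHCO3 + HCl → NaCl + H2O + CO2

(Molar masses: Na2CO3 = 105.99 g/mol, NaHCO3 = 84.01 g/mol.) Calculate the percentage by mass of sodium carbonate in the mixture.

n(HCl) = 0.02066 × 0.5037 = 0.01041 mol
Let x = n(Na2CO3), y = n(NaHCO3).
Titrant: 2x + 1y = 0.01041;  mass: 105.99x + 84.01y = 0.6249
Solving, x = 4.020 × 10^-3 mol, y = 2.367 × 10^-3 mol
mass of Na2CO3 = 4.020 × 10^-3 × 105.99 = 0.4261 g
% Na2CO3 = 0.4261 / 0.6249 × 100 = 68.18 %

68.18 %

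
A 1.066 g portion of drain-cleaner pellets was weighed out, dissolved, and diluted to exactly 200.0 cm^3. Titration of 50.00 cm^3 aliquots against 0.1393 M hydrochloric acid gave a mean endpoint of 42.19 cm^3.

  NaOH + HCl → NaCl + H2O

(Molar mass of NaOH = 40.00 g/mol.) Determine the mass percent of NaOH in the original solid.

n(HCl) per titration = 0.04219 × 0.1393 = 5.877 × 10^-3 mol
n(NaOH) in each aliquot = 5.877 × 10^-3 mol (1:1 ratio)
n(NaOH) in the whole flask = 5.877 × 10^-3 × 200.0/50.00 = 0.02351 mol
mass of NaOH = 0.02351 × 40.00 = 0.9403 g
% NaOH = 0.9403 / 1.066 × 100 = 88.21 %

88.21 %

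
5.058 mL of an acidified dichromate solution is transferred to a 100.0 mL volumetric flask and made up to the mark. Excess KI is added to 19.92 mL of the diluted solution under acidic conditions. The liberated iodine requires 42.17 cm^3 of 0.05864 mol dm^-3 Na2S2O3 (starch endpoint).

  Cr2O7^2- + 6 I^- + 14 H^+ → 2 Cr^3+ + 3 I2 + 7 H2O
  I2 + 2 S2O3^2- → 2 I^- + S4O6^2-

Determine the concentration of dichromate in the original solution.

n(S2O3^2-) = 0.04217 × 0.05864 = 2.473 × 10^-3 mol
n(I2) = n(S2O3^2-)/2 = 1.236 × 10^-3 mol
From the 1:3 ratio, n(Cr2O7^2-) in the aliquot = 1/3 × 1.236 × 10^-3 = 4.121 × 10^-4 mol
[Cr2O7^2-]_dilute = 4.121 × 10^-4 / 0.01992 = 0.02069 mol/L
[Cr2O7^2-]_original = 0.02069 × 100.0/5.058 = 0.4091 mol/L

0.4091 mol/L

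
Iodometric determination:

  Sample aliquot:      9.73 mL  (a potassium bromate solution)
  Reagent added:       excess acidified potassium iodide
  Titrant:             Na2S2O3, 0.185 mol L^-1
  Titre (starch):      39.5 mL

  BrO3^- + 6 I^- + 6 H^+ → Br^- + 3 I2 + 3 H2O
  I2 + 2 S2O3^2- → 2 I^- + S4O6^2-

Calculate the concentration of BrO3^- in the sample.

n(S2O3^2-) = 0.0395 × 0.185 = 7.31 × 10^-3 mol
n(I2) = n(S2O3^2-)/2 = 3.65 × 10^-3 mol
From the 1:3 ratio, n(BrO3^-) in the aliquot = 1/3 × 3.65 × 10^-3 = 1.22 × 10^-3 mol
[BrO3^-] = 1.22 × 10^-3 / 0.00973 = 0.125 mol/L

0.125 mol/L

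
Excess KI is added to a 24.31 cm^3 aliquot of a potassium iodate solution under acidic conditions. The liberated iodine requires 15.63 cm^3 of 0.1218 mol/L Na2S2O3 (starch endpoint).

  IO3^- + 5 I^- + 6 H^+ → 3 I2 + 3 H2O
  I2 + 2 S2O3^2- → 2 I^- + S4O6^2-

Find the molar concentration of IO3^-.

0.01305 mol/L

n(S2O3^2-) = 0.01563 × 0.1218 = 1.904 × 10^-3 mol
n(I2) = n(S2O3^2-)/2 = 9.519 × 10^-4 mol
From the 1:3 ratio, n(IO3^-) in the aliquot = 1/3 × 9.519 × 10^-4 = 3.173 × 10^-4 mol
[IO3^-] = 3.173 × 10^-4 / 0.02431 = 0.01305 mol/L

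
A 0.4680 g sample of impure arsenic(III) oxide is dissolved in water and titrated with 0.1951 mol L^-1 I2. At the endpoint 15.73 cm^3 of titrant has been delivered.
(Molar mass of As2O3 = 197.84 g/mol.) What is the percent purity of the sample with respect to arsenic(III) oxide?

As2O3 + 2 I2 + 2 H2O → As2O5 + 4 HI
n(I2) = 0.01573 L × 0.1951 mol/L = 3.069 × 10^-3 mol
From the 1:2 ratio, n(As2O3) = 1/2 × 3.069 × 10^-3 = 1.534 × 10^-3 mol
mass of As2O3 = 1.534 × 10^-3 × 197.84 g/mol = 0.3036 g
% As2O3 = 0.3036 / 0.4680 × 100 = 64.87 %

64.87 %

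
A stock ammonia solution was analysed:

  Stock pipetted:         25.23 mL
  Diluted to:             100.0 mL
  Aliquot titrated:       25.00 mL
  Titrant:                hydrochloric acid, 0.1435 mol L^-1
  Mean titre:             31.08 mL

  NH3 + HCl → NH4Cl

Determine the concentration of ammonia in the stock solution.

n(HCl) = 0.03108 × 0.1435 = 4.460 × 10^-3 mol
n(NH3) in the aliquot = 4.460 × 10^-3 mol (1:1 ratio)
[NH3]_dilute = 4.460 × 10^-3 / 0.02500 = 0.1784 mol/L
Dilution factor = 100.0 / 25.23 = 3.964
[NH3]_stock = 0.1784 × 3.964 = 0.7071 mol/L

0.7071 mol/L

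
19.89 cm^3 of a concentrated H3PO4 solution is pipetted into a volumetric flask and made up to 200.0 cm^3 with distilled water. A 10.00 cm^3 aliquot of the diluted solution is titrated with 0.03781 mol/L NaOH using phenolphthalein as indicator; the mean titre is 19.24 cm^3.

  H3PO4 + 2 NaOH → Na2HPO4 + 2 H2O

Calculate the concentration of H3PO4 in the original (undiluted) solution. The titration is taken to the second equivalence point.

n(NaOH) = 0.01924 × 0.03781 = 7.275 × 10^-4 mol
From the 1:2 ratio, n(H3PO4) in the aliquot = 1/2 × 7.275 × 10^-4 = 3.637 × 10^-4 mol
[H3PO4]_dilute = 3.637 × 10^-4 / 0.01000 = 0.03637 mol/L
Dilution factor = 200.0 / 19.89 = 10.06
[H3PO4]_stock = 0.03637 × 10.06 = 0.3657 mol/L

0.3657 mol/L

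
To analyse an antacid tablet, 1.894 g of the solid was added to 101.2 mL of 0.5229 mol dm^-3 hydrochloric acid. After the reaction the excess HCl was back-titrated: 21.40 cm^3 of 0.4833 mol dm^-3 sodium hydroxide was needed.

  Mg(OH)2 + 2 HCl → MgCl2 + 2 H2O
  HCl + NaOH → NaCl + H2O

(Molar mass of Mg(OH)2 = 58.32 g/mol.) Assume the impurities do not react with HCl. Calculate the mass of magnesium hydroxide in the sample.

n(HCl) added = 0.1012 × 0.5229 = 0.05292 mol
n(NaOH) used in back-titration = 0.02140 × 0.4833 = 0.01034 mol
n(HCl) left over = 0.01034 mol (1:1 ratio)
n(HCl) consumed by analyte = 0.05292 − 0.01034 = 0.04257 mol
From the 1:2 ratio, n(Mg(OH)2) = 1/2 × 0.04257 = 0.02129 mol
mass of Mg(OH)2 = 0.02129 × 58.32 = 1.241 g

1.241 g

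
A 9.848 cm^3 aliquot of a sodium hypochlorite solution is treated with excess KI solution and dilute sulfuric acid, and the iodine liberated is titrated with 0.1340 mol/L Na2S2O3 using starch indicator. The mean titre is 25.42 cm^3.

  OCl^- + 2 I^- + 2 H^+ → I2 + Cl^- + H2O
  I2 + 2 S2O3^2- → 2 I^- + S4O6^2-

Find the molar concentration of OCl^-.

0.1729 mol/L

n(S2O3^2-) = 0.02542 × 0.1340 = 3.406 × 10^-3 mol
n(I2) = n(S2O3^2-)/2 = 1.703 × 10^-3 mol
n(OCl^-) in the aliquot = 1.703 × 10^-3 mol (1:1 ratio)
[OCl^-] = 1.703 × 10^-3 / 0.009848 = 0.1729 mol/L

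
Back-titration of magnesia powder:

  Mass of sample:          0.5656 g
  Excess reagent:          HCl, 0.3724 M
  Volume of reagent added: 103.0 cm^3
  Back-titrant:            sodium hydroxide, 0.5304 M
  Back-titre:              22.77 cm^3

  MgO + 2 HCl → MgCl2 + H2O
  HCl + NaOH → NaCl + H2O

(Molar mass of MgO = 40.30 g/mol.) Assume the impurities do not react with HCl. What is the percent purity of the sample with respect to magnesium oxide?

93.62 %

n(HCl) added = 0.1030 × 0.3724 = 0.03836 mol
n(NaOH) used in back-titration = 0.02277 × 0.5304 = 0.01208 mol
n(HCl) left over = 0.01208 mol (1:1 ratio)
n(HCl) consumed by analyte = 0.03836 − 0.01208 = 0.02628 mol
From the 1:2 ratio, n(MgO) = 1/2 × 0.02628 = 0.01314 mol
mass of MgO = 0.01314 × 40.30 = 0.5295 g
% MgO = 0.5295 / 0.5656 × 100 = 93.62 %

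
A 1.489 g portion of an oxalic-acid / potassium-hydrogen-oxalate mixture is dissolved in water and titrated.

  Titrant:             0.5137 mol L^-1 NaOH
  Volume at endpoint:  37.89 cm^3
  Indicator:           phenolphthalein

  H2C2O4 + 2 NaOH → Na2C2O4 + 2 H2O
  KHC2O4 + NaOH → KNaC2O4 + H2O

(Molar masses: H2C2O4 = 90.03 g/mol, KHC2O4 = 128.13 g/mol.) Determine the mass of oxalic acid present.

n(NaOH) = 0.03789 × 0.5137 = 0.01946 mol
Let x = n(H2C2O4), y = n(KHC2O4).
Titrant: 2x + 1y = 0.01946;  mass: 90.03x + 128.13y = 1.489
Solving, x = 6.045 × 10^-3 mol, y = 7.373 × 10^-3 mol
mass of H2C2O4 = 6.045 × 10^-3 × 90.03 = 0.5443 g

0.5443 g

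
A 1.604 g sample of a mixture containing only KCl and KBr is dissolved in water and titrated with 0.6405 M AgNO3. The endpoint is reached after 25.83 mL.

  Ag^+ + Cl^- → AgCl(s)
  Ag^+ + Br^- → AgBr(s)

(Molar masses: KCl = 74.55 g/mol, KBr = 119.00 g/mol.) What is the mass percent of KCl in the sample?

n(AgNO3) = 0.02583 × 0.6405 = 0.01654 mol
Let x = n(KCl), y = n(KBr).
Titrant: 1x + 1y = 0.01654;  mass: 74.55x + 119.00y = 1.604
Solving, x = 8.206 × 10^-3 mol, y = 8.338 × 10^-3 mol
mass of KCl = 8.206 × 10^-3 × 74.55 = 0.6117 g
% KCl = 0.6117 / 1.604 × 100 = 38.14 %

38.14 %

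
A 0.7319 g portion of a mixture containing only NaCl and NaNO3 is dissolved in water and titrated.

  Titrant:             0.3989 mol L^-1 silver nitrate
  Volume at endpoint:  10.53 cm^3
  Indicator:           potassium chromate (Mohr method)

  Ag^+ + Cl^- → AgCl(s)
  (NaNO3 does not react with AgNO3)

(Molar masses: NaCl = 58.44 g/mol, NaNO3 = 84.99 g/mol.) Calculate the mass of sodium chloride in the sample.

0.2455 g

n(AgNO3) = 0.01053 × 0.3989 = 4.200 × 10^-3 mol
Let x = n(NaCl), y = n(NaNO3).
Titrant: 1x = 4.200 × 10^-3;  mass: 58.44x + 84.99y = 0.7319
Solving, x = 4.200 × 10^-3 mol, y = 5.723 × 10^-3 mol
mass of NaCl = 4.200 × 10^-3 × 58.44 = 0.2455 g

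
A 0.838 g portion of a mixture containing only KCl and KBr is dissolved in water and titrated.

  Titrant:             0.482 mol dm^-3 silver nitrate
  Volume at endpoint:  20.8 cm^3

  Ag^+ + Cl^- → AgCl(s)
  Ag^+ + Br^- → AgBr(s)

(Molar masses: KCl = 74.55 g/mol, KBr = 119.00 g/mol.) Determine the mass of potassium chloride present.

0.595 g

n(AgNO3) = 0.0208 × 0.482 = 0.0100 mol
Let x = n(KCl), y = n(KBr).
Titrant: 1x + 1y = 0.0100;  mass: 74.55x + 119.00y = 0.838
Solving, x = 7.99 × 10^-3 mol, y = 2.04 × 10^-3 mol
mass of KCl = 7.99 × 10^-3 × 74.55 = 0.595 g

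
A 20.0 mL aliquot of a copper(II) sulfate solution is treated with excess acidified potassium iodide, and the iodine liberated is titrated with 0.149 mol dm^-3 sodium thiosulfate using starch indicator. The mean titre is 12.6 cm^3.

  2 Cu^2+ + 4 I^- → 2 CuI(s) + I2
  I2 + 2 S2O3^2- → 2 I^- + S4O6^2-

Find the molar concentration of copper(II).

0.0939 mol/L

n(S2O3^2-) = 0.0126 × 0.149 = 1.88 × 10^-3 mol
n(I2) = n(S2O3^2-)/2 = 9.39 × 10^-4 mol
From the 2:1 ratio, n(Cu2+) in the aliquot = 2/1 × 9.39 × 10^-4 = 1.88 × 10^-3 mol
[Cu2+] = 1.88 × 10^-3 / 0.0200 = 0.0939 mol/L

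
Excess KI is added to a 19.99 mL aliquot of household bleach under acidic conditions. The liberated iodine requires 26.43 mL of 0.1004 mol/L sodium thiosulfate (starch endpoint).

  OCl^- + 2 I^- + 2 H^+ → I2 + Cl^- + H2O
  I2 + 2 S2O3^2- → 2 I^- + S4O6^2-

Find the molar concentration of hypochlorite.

n(S2O3^2-) = 0.02643 × 0.1004 = 2.654 × 10^-3 mol
n(I2) = n(S2O3^2-)/2 = 1.327 × 10^-3 mol
n(OCl^-) in the aliquot = 1.327 × 10^-3 mol (1:1 ratio)
[OCl^-] = 1.327 × 10^-3 / 0.01999 = 0.06637 mol/L

0.06637 mol/L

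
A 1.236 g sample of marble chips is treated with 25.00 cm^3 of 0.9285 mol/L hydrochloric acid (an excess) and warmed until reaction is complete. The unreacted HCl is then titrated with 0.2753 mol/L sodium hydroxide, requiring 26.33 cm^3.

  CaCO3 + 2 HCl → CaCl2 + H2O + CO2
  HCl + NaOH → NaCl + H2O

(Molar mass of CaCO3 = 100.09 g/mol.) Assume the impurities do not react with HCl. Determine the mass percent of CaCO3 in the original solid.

64.64 %

n(HCl) added = 0.02500 × 0.9285 = 0.02321 mol
n(NaOH) used in back-titration = 0.02633 × 0.2753 = 7.249 × 10^-3 mol
n(HCl) left over = 7.249 × 10^-3 mol (1:1 ratio)
n(HCl) consumed by analyte = 0.02321 − 7.249 × 10^-3 = 0.01596 mol
From the 1:2 ratio, n(CaCO3) = 1/2 × 0.01596 = 7.982 × 10^-3 mol
mass of CaCO3 = 7.982 × 10^-3 × 100.09 = 0.7989 g
% CaCO3 = 0.7989 / 1.236 × 100 = 64.64 %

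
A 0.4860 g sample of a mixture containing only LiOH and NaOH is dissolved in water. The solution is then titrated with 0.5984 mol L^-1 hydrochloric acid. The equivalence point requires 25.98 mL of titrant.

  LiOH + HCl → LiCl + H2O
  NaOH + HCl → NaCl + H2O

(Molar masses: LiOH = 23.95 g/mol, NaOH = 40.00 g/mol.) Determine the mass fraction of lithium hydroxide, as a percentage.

41.71 %

n(HCl) = 0.02598 × 0.5984 = 0.01555 mol
Let x = n(LiOH), y = n(NaOH).
Titrant: 1x + 1y = 0.01555;  mass: 23.95x + 40.00y = 0.4860
Solving, x = 8.465 × 10^-3 mol, y = 7.082 × 10^-3 mol
mass of LiOH = 8.465 × 10^-3 × 23.95 = 0.2027 g
% LiOH = 0.2027 / 0.4860 × 100 = 41.71 %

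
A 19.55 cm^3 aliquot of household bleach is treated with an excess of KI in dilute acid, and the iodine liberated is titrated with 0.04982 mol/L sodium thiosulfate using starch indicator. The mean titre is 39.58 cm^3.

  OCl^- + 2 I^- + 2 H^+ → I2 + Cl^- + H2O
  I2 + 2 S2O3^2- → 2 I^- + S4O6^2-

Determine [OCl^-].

n(S2O3^2-) = 0.03958 × 0.04982 = 1.972 × 10^-3 mol
n(I2) = n(S2O3^2-)/2 = 9.859 × 10^-4 mol
n(OCl^-) in the aliquot = 9.859 × 10^-4 mol (1:1 ratio)
[OCl^-] = 9.859 × 10^-4 / 0.01955 = 0.05043 mol/L

0.05043 mol/L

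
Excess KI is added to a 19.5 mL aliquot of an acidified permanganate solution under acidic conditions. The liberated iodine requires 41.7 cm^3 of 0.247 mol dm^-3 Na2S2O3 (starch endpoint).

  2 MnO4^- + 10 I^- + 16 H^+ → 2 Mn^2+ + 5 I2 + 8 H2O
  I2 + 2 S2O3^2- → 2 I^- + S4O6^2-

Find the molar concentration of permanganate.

0.106 mol/L

n(S2O3^2-) = 0.0417 × 0.247 = 0.0103 mol
n(I2) = n(S2O3^2-)/2 = 5.15 × 10^-3 mol
From the 2:5 ratio, n(MnO4^-) in the aliquot = 2/5 × 5.15 × 10^-3 = 2.06 × 10^-3 mol
[MnO4^-] = 2.06 × 10^-3 / 0.0195 = 0.106 mol/L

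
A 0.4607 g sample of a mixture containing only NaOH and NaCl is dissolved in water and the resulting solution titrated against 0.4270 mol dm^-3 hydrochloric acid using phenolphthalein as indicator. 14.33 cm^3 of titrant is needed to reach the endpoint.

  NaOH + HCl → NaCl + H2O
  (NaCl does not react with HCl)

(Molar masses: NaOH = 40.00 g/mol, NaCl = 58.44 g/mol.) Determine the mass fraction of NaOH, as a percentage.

53.13 %

n(HCl) = 0.01433 × 0.4270 = 6.119 × 10^-3 mol
Let x = n(NaOH), y = n(NaCl).
Titrant: 1x = 6.119 × 10^-3;  mass: 40.00x + 58.44y = 0.4607
Solving, x = 6.119 × 10^-3 mol, y = 3.695 × 10^-3 mol
mass of NaOH = 6.119 × 10^-3 × 40.00 = 0.2448 g
% NaOH = 0.2448 / 0.4607 × 100 = 53.13 %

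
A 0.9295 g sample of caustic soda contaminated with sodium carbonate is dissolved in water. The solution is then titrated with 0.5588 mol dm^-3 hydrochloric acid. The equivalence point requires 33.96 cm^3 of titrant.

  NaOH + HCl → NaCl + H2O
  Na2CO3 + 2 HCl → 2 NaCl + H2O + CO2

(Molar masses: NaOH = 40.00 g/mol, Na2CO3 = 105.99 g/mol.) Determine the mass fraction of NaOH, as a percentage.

n(HCl) = 0.03396 × 0.5588 = 0.01898 mol
Let x = n(NaOH), y = n(Na2CO3).
Titrant: 1x + 2y = 0.01898;  mass: 40.00x + 105.99y = 0.9295
Solving, x = 5.862 × 10^-3 mol, y = 6.557 × 10^-3 mol
mass of NaOH = 5.862 × 10^-3 × 40.00 = 0.2345 g
% NaOH = 0.2345 / 0.9295 × 100 = 25.23 %

25.23 %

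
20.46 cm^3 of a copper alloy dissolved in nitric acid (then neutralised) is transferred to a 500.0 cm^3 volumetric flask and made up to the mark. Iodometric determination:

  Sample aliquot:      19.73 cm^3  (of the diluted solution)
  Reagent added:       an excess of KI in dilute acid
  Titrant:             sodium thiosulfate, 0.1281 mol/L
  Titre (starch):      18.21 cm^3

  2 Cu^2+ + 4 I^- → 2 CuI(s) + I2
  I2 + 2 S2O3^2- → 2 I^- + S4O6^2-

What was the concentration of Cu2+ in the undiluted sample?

2.889 mol/L

n(S2O3^2-) = 0.01821 × 0.1281 = 2.333 × 10^-3 mol
n(I2) = n(S2O3^2-)/2 = 1.166 × 10^-3 mol
From the 2:1 ratio, n(Cu2+) in the aliquot = 2/1 × 1.166 × 10^-3 = 2.333 × 10^-3 mol
[Cu2+]_dilute = 2.333 × 10^-3 / 0.01973 = 0.1182 mol/L
[Cu2+]_original = 0.1182 × 500.0/20.46 = 2.889 mol/L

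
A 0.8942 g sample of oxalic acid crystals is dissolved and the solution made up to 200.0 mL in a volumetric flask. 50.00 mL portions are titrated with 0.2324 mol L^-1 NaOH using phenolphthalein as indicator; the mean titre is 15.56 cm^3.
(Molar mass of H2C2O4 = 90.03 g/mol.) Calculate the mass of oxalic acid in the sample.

H2C2O4 + 2 NaOH → Na2C2O4 + 2 H2O
n(NaOH) per titration = 0.01556 × 0.2324 = 3.616 × 10^-3 mol
From the 1:2 ratio, n(H2C2O4) in each aliquot = 1/2 × 3.616 × 10^-3 = 1.808 × 10^-3 mol
n(H2C2O4) in the whole flask = 1.808 × 10^-3 × 200.0/50.00 = 7.232 × 10^-3 mol
mass of H2C2O4 = 7.232 × 10^-3 × 90.03 = 0.6511 g

0.6511 g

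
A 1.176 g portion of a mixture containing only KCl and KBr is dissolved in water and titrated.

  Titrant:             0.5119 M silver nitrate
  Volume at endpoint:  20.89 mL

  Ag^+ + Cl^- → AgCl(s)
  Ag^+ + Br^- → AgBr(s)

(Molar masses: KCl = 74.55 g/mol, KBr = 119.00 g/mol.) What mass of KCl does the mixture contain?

0.1619 g

n(AgNO3) = 0.02089 × 0.5119 = 0.01069 mol
Let x = n(KCl), y = n(KBr).
Titrant: 1x + 1y = 0.01069;  mass: 74.55x + 119.00y = 1.176
Solving, x = 2.172 × 10^-3 mol, y = 8.522 × 10^-3 mol
mass of KCl = 2.172 × 10^-3 × 74.55 = 0.1619 g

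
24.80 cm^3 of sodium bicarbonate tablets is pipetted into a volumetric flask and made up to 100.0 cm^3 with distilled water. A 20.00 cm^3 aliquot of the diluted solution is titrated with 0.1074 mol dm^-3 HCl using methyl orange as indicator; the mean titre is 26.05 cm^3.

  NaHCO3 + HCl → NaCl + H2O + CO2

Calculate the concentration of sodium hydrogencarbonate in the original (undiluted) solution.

n(HCl) = 0.02605 × 0.1074 = 2.798 × 10^-3 mol
n(NaHCO3) in the aliquot = 2.798 × 10^-3 mol (1:1 ratio)
[NaHCO3]_dilute = 2.798 × 10^-3 / 0.02000 = 0.1399 mol/L
Dilution factor = 100.0 / 24.80 = 4.032
[NaHCO3]_stock = 0.1399 × 4.032 = 0.5641 mol/L

0.5641 mol/L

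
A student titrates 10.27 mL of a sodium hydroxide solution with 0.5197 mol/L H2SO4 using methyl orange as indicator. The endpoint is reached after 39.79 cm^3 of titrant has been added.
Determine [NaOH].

4.027 mol/L

2 NaOH + H2SO4 → Na2SO4 + 2 H2O
n(H2SO4) = 0.03979 L × 0.5197 mol/L = 0.02068 mol
From the 2:1 mole ratio, n(NaOH) = 2/1 × 0.02068 = 0.04136 mol
[NaOH] = 0.04136 mol / 0.01027 L = 4.027 mol/L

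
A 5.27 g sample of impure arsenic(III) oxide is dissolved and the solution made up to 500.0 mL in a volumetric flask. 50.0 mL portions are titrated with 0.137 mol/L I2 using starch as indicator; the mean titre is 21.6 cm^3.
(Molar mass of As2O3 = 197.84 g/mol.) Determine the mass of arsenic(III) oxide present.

As2O3 + 2 I2 + 2 H2O → As2O5 + 4 HI
n(I2) per titration = 0.0216 × 0.137 = 2.96 × 10^-3 mol
From the 1:2 ratio, n(As2O3) in each aliquot = 1/2 × 2.96 × 10^-3 = 1.48 × 10^-3 mol
n(As2O3) in the whole flask = 1.48 × 10^-3 × 500.0/50.0 = 0.0148 mol
mass of As2O3 = 0.0148 × 197.84 = 2.93 g

2.93 g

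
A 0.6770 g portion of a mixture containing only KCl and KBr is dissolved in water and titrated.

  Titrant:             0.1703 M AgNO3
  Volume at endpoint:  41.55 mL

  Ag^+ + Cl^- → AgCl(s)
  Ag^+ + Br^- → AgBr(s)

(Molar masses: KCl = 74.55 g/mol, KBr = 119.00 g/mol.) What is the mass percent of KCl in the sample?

n(AgNO3) = 0.04155 × 0.1703 = 7.076 × 10^-3 mol
Let x = n(KCl), y = n(KBr).
Titrant: 1x + 1y = 7.076 × 10^-3;  mass: 74.55x + 119.00y = 0.6770
Solving, x = 3.713 × 10^-3 mol, y = 3.363 × 10^-3 mol
mass of KCl = 3.713 × 10^-3 × 74.55 = 0.2768 g
% KCl = 0.2768 / 0.6770 × 100 = 40.89 %

40.89 %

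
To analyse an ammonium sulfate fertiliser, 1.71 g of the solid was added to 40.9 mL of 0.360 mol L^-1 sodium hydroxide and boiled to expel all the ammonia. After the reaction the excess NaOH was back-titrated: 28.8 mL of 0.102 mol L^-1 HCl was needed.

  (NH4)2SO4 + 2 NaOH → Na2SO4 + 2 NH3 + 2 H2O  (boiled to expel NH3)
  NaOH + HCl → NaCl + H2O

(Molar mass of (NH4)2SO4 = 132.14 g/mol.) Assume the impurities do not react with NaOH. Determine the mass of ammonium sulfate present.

n(NaOH) added = 0.0409 × 0.360 = 0.0147 mol
n(HCl) used in back-titration = 0.0288 × 0.102 = 2.94 × 10^-3 mol
n(NaOH) left over = 2.94 × 10^-3 mol (1:1 ratio)
n(NaOH) consumed by analyte = 0.0147 − 2.94 × 10^-3 = 0.0118 mol
From the 1:2 ratio, n((NH4)2SO4) = 1/2 × 0.0118 = 5.89 × 10^-3 mol
mass of (NH4)2SO4 = 5.89 × 10^-3 × 132.14 = 0.779 g

0.779 g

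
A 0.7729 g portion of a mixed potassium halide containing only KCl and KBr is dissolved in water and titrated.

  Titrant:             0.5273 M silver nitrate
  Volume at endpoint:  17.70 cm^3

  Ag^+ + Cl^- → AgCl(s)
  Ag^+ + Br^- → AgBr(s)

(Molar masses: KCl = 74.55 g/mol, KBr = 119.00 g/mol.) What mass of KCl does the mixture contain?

n(AgNO3) = 0.01770 × 0.5273 = 9.333 × 10^-3 mol
Let x = n(KCl), y = n(KBr).
Titrant: 1x + 1y = 9.333 × 10^-3;  mass: 74.55x + 119.00y = 0.7729
Solving, x = 7.598 × 10^-3 mol, y = 1.735 × 10^-3 mol
mass of KCl = 7.598 × 10^-3 × 74.55 = 0.5665 g

0.5665 g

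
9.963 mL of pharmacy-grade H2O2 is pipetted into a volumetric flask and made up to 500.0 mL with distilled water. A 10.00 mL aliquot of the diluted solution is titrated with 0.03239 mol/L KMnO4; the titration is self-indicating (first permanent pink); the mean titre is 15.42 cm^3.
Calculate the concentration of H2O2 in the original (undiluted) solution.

2 MnO4^- + 5 H2O2 + 6 H^+ → 2 Mn^2+ + 5 O2 + 8 H2O
n(KMnO4) = 0.01542 × 0.03239 = 4.995 × 10^-4 mol
From the 5:2 ratio, n(H2O2) in the aliquot = 5/2 × 4.995 × 10^-4 = 1.249 × 10^-3 mol
[H2O2]_dilute = 1.249 × 10^-3 / 0.01000 = 0.1249 mol/L
Dilution factor = 500.0 / 9.963 = 50.19
[H2O2]_stock = 0.1249 × 50.19 = 6.266 mol/L

6.266 mol/L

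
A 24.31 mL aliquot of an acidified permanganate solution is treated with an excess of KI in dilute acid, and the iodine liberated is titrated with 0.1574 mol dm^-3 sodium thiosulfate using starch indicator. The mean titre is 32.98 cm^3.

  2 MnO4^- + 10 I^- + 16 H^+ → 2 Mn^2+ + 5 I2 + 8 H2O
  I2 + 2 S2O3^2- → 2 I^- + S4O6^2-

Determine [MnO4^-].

n(S2O3^2-) = 0.03298 × 0.1574 = 5.191 × 10^-3 mol
n(I2) = n(S2O3^2-)/2 = 2.596 × 10^-3 mol
From the 2:5 ratio, n(MnO4^-) in the aliquot = 2/5 × 2.596 × 10^-3 = 1.038 × 10^-3 mol
[MnO4^-] = 1.038 × 10^-3 / 0.02431 = 0.04271 mol/L

0.04271 mol/L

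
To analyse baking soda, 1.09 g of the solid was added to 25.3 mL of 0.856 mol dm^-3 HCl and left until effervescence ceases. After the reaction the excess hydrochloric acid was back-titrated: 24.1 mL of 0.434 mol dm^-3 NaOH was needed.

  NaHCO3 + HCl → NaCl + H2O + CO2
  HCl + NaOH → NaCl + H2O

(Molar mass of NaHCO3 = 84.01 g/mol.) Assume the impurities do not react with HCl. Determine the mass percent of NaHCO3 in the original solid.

86.3 %

n(HCl) added = 0.0253 × 0.856 = 0.0217 mol
n(NaOH) used in back-titration = 0.0241 × 0.434 = 0.0105 mol
n(HCl) left over = 0.0105 mol (1:1 ratio)
n(HCl) consumed by analyte = 0.0217 − 0.0105 = 0.0112 mol
n(NaHCO3) = 0.0112 mol (1:1 ratio)
mass of NaHCO3 = 0.0112 × 84.01 = 0.941 g
% NaHCO3 = 0.941 / 1.09 × 100 = 86.3 %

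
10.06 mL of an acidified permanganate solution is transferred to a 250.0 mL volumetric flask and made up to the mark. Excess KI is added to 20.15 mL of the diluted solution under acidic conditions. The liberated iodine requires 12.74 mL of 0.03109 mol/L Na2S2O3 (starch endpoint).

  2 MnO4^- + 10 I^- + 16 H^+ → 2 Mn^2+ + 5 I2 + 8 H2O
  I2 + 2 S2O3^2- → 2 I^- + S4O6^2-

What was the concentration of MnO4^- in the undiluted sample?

n(S2O3^2-) = 0.01274 × 0.03109 = 3.961 × 10^-4 mol
n(I2) = n(S2O3^2-)/2 = 1.980 × 10^-4 mol
From the 2:5 ratio, n(MnO4^-) in the aliquot = 2/5 × 1.980 × 10^-4 = 7.922 × 10^-5 mol
[MnO4^-]_dilute = 7.922 × 10^-5 / 0.02015 = 0.003931 mol/L
[MnO4^-]_original = 0.003931 × 250.0/10.06 = 0.09770 mol/L

0.09770 mol/L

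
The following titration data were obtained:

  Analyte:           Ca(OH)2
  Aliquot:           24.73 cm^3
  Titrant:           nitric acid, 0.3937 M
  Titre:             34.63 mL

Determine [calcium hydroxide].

0.2757 M

Ca(OH)2 + 2 HNO3 → Ca(NO3)2 + 2 H2O
n(HNO3) = 0.03463 L × 0.3937 mol/L = 0.01363 mol
From the 1:2 mole ratio, n(Ca(OH)2) = 1/2 × 0.01363 = 6.817 × 10^-3 mol
[Ca(OH)2] = 6.817 × 10^-3 mol / 0.02473 L = 0.2757 mol/L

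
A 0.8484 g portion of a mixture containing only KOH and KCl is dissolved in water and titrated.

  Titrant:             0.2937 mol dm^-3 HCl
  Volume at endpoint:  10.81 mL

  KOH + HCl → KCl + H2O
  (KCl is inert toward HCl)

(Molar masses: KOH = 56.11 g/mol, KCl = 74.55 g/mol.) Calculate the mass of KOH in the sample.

0.1781 g

n(HCl) = 0.01081 × 0.2937 = 3.175 × 10^-3 mol
Let x = n(KOH), y = n(KCl).
Titrant: 1x = 3.175 × 10^-3;  mass: 56.11x + 74.55y = 0.8484
Solving, x = 3.175 × 10^-3 mol, y = 8.991 × 10^-3 mol
mass of KOH = 3.175 × 10^-3 × 56.11 = 0.1781 g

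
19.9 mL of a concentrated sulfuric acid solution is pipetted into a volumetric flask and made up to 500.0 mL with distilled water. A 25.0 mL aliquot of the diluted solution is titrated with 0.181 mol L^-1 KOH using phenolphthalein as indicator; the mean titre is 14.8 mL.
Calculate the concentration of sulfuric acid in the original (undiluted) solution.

H2SO4 + 2 KOH → K2SO4 + 2 H2O
n(KOH) = 0.0148 × 0.181 = 2.68 × 10^-3 mol
From the 1:2 ratio, n(H2SO4) in the aliquot = 1/2 × 2.68 × 10^-3 = 1.34 × 10^-3 mol
[H2SO4]_dilute = 1.34 × 10^-3 / 0.0250 = 0.0536 mol/L
Dilution factor = 500.0 / 19.9 = 25.13
[H2SO4]_stock = 0.0536 × 25.13 = 1.35 mol/L

1.35 mol/L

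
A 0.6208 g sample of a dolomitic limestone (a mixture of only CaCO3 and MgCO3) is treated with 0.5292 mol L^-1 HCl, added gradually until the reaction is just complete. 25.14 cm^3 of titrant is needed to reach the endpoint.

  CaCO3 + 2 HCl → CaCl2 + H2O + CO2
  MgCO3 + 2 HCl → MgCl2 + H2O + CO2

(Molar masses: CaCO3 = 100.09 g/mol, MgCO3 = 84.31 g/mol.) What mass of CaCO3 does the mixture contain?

n(HCl) = 0.02514 × 0.5292 = 0.01330 mol
Let x = n(CaCO3), y = n(MgCO3).
Titrant: 2x + 2y = 0.01330;  mass: 100.09x + 84.31y = 0.6208
Solving, x = 3.800 × 10^-3 mol, y = 2.852 × 10^-3 mol
mass of CaCO3 = 3.800 × 10^-3 × 100.09 = 0.3804 g

0.3804 g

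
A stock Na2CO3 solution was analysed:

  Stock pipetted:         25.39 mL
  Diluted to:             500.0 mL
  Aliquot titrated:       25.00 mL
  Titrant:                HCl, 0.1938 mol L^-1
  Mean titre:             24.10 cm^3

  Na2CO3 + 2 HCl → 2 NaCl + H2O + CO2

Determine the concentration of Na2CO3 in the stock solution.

n(HCl) = 0.02410 × 0.1938 = 4.671 × 10^-3 mol
From the 1:2 ratio, n(Na2CO3) in the aliquot = 1/2 × 4.671 × 10^-3 = 2.335 × 10^-3 mol
[Na2CO3]_dilute = 2.335 × 10^-3 / 0.02500 = 0.09341 mol/L
Dilution factor = 500.0 / 25.39 = 19.69
[Na2CO3]_stock = 0.09341 × 19.69 = 1.840 mol/L

1.840 mol/L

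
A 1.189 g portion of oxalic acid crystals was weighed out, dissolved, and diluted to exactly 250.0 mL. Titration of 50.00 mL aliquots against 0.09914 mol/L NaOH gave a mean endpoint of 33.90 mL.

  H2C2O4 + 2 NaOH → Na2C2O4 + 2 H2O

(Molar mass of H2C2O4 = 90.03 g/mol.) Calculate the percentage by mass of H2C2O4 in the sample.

63.62 %

n(NaOH) per titration = 0.03390 × 0.09914 = 3.361 × 10^-3 mol
From the 1:2 ratio, n(H2C2O4) in each aliquot = 1/2 × 3.361 × 10^-3 = 1.680 × 10^-3 mol
n(H2C2O4) in the whole flask = 1.680 × 10^-3 × 250.0/50.00 = 8.402 × 10^-3 mol
mass of H2C2O4 = 8.402 × 10^-3 × 90.03 = 0.7564 g
% H2C2O4 = 0.7564 / 1.189 × 100 = 63.62 %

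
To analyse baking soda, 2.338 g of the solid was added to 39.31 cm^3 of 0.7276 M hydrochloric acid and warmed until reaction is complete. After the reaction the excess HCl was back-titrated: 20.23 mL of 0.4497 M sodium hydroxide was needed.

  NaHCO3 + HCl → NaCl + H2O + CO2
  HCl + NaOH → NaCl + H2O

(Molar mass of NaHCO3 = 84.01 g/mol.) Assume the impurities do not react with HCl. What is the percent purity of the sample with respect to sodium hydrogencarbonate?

70.08 %

n(HCl) added = 0.03931 × 0.7276 = 0.02860 mol
n(NaOH) used in back-titration = 0.02023 × 0.4497 = 9.097 × 10^-3 mol
n(HCl) left over = 9.097 × 10^-3 mol (1:1 ratio)
n(HCl) consumed by analyte = 0.02860 − 9.097 × 10^-3 = 0.01950 mol
n(NaHCO3) = 0.01950 mol (1:1 ratio)
mass of NaHCO3 = 0.01950 × 84.01 = 1.639 g
% NaHCO3 = 1.639 / 2.338 × 100 = 70.08 %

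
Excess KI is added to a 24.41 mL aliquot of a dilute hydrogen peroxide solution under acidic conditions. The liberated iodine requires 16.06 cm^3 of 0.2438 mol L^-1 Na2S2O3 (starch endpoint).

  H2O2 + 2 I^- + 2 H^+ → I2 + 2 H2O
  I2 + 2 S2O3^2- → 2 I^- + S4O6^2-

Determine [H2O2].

n(S2O3^2-) = 0.01606 × 0.2438 = 3.915 × 10^-3 mol
n(I2) = n(S2O3^2-)/2 = 1.958 × 10^-3 mol
n(H2O2) in the aliquot = 1.958 × 10^-3 mol (1:1 ratio)
[H2O2] = 1.958 × 10^-3 / 0.02441 = 0.08020 mol/L

0.08020 mol/L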